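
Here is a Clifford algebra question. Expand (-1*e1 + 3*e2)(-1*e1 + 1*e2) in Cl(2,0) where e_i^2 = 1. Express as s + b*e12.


Expand: (-1*e1 + 3*e2)(-1*e1 + 1*e2)
= (-1)*(-1)*e1e1 + (-1)*1*e1e2 + 3*(-1)*e2e1 + 3*1*e2e2
Using e1^2 = e2^2 = 1, e2e1 = -e1e2:
Scalar part s = (-1)*(-1) + 3*1 = 1 + 3 = 4
Bivector part b = (-1)*1 - 3*(-1) = -1 - (-3) = 2
uv = 4 + 2*e12


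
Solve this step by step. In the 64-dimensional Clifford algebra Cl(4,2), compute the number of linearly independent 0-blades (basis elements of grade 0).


Number of grade-k basis blades in Cl(p,q) with n = p + q is C(n, k).
n = 4 + 2 = 6
C(6, 0) = 6! / (0! * 6!)
= 720 / (1 * 720)
= 1


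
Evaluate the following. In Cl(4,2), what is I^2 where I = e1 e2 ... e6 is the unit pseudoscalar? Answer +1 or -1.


The pseudoscalar I = e1...e_n (product of all n generators) of Cl(p,q) satisfies I^2 = (-1)^(q + n(n-1)/2).
p = 4, q = 2, n = p + q = 6
n(n-1)/2 = 6 * 5 / 2 = 15
Exponent = q + n(n-1)/2 = 2 + 15 = 17
I^2 = (-1)^17 = -1


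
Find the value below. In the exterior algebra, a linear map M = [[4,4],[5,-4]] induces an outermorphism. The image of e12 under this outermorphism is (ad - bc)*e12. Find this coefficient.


The outermorphism of a linear map f sends e1^e2 to f(e1)^f(e2).
f(e1) = 4*e1 + 5*e2
f(e2) = 4*e1 - 4*e2
f(e1) ^ f(e2) = (4*e1 + 5*e2) ^ (4*e1 - 4*e2)
= 4*(-4)*e12 + 5*4*e21
= (-16 - 20)*e12
= -36*e12
Coefficient = -36


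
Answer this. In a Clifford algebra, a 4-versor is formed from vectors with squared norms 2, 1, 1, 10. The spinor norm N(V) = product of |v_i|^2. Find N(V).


Spinor norm N(V) = |v1|^2 * |v2|^2 * ... * |v4|^2
= 2 * 1 * 1 * 10
Running product: 2, 2, 2, 20
N(V) = 20


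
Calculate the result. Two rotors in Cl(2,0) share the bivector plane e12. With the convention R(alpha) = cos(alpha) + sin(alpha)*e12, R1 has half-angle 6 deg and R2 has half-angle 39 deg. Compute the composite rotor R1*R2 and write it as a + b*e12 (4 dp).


Same-plane rotors commute and their half-angles add:
R1*R2 = cos(a1 + a2) + sin(a1 + a2)*e12.
a1 + a2 = 6 + 39 = 45 deg
cos(45 deg) = 0.7071
sin(45 deg) = 0.7071
R1*R2 = 0.7071 + 0.7071*e12


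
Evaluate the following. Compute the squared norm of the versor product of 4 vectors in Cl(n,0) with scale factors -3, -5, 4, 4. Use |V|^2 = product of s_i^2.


Each vector v_i has |v_i|^2 = s_i^2
Squared scales: (-3)^2 = 9, (-5)^2 = 25, 4^2 = 16, 4^2 = 16
|V|^2 = 9 * 25 * 16 * 16
= 57600


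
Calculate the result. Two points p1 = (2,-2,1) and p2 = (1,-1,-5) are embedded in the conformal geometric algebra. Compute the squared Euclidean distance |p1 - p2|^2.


p1 - p2 = (1, -1, 6)
|p1 - p2|^2 = 1^2 + (-1)^2 + 6^2
= 1 + 1 + 36
= 38


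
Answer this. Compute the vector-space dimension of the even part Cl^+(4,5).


Even subalgebra dimension = 2^(n-1)
n = 4 + 5 = 9
2^(9 - 1) = 2^8 = 256
Verification: sum of C(9,k) for even k = 1 + 36 + 126 + 84 + 9 = 256
Result = 256


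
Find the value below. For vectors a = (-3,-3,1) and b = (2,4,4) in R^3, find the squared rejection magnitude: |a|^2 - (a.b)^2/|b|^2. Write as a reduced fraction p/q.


|a|^2 = (-3)^2 + (-3)^2 + 1^2 = 19
|b|^2 = 2^2 + 4^2 + 4^2 = 36
a . b = (-3)*2 + (-3)*4 + 1*4 = -14
(a.b)^2 = (-14)^2 = 196
|rej|^2 = 19 - 196/36
= (684 - 196)/36
= 488/36
In lowest terms: 122/9


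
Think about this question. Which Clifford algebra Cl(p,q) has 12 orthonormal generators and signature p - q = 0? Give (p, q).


We need p + q = 12 and p - q = 0.
Adding: 2p = 12 + 0 = 12, so p = 6.
Then q = 12 - 6 = 6.
(p, q) = (6, 6)


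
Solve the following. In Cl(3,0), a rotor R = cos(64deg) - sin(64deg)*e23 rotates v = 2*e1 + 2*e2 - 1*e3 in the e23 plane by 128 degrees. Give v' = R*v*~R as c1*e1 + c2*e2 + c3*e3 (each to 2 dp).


Rotor R = cos(64deg) - sin(64deg)*e23
Rotation angle theta = 2 * 64 = 128 degrees in the e23 plane (e2 -> e3).
The component perpendicular to the plane (e1) is invariant: v'_1 = v1 = 2.00
cos(128deg) = -0.6157, sin(128deg) = 0.7880
v'_2 = v2*cos(theta) - v3*sin(theta) = 2*(-0.6157) - (-1)*0.7880 = -0.44
v'_3 = v2*sin(theta) + v3*cos(theta) = 2*0.7880 + (-1)*(-0.6157) = 2.19
v' = 2.00*e1 - 0.44*e2 + 2.19*e3


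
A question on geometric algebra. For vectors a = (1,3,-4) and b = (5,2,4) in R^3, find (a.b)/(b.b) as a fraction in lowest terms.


Projection coefficient = (a . b) / (b . b)
a . b = 1*5 + 3*2 + (-4)*4
= 5 + 6 + (-16) = -5
b . b = 5^2 + 2^2 + 4^2
= 25 + 4 + 16 = 45
Coefficient = -5/45
In lowest terms: -1/9


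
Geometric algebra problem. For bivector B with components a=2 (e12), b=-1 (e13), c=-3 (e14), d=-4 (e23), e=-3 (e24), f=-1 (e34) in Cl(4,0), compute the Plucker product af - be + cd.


Plucker relation: af - be + cd
a*f = 2*(-1) = -2
b*e = (-1)*(-3) = 3
c*d = (-3)*(-4) = 12
af - be + cd = -2 - 3 + 12
= 7


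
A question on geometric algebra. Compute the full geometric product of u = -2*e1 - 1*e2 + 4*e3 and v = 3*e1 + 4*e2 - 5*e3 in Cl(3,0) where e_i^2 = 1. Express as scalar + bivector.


In Cl(3,0): e_i^2 = 1, e_ie_j = -e_je_i for i != j.
Scalar part = u . v = (-2)*3 + (-1)*4 + 4*(-5)
= -6 + (-4) + (-20) = -30
e12 coeff = (-2)*4 - (-1)*3 = -8 - (-3) = -5
e13 coeff = (-2)*(-5) - 4*3 = 10 - 12 = -2
e23 coeff = (-1)*(-5) - 4*4 = 5 - 16 = -11
uv = -30 - 5*e12 - 2*e13 - 11*e23


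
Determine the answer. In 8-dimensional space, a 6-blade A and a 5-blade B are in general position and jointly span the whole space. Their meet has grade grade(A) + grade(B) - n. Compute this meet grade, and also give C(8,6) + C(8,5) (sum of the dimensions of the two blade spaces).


Meet grade = grade(A) + grade(B) - n
= 6 + 5 - 8 = 3
C(8,6) = 28
C(8,5) = 56
dim_A + dim_B = 28 + 56 = 84


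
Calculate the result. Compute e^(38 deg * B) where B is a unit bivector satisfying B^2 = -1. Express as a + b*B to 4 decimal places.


For a unit bivector B with B^2 = -1, the exponential series gives
e^(theta*B) = cos(theta) + sin(theta)*B (the GA analogue of Euler's formula).
theta = 38 degrees = 0.663225 rad
cos(38 deg) = 0.7880
sin(38 deg) = 0.6157
exp(theta*B) = 0.7880 + 0.6157*B


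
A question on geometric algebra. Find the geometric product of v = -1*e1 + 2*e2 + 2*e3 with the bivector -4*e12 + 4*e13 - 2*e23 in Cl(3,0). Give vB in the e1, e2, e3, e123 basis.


vB has grade-1 (vector) and grade-3 (trivector) parts: vB = (v _| B) + (v ^ B).
Vector part <vB>_1:
  e1: -v2*b12 - v3*b13 = -(2)*(-4) - (2)*(4) = 0
  e2: v1*b12 - v3*b23 = (-1)*(-4) - (2)*(-2) = 8
  e3: v1*b13 + v2*b23 = (-1)*(4) + (2)*(-2) = -8
Trivector part <vB>_3:
  e123: v1*b23 - v2*b13 + v3*b12 = (-1)*(-2) - (2)*(4) + (2)*(-4) = -14
vB = 0*e1 + 8*e2 - 8*e3 - 14*e123


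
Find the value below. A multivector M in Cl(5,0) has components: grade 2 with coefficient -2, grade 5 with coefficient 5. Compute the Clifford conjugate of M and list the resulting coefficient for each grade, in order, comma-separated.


Clifford conjugate sign for grade k: (-1)^(k(k+1)/2)
Grade 2: (-1)^(2*3/2) = (-1)^3 = -1, coeff -2 -> 2
Grade 5: (-1)^(5*6/2) = (-1)^15 = -1, coeff 5 -> -5
Conjugated coefficients: 2, -5


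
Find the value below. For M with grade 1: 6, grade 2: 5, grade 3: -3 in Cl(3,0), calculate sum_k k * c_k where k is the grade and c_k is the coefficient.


Grade-weighted sum = sum of grade_k * coefficient_k
1*6 = 6
2*5 = 10
3*(-3) = -9
Total = 6 + 10 + (-9) = 7


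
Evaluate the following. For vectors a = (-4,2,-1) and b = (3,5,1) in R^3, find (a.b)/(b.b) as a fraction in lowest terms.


Projection coefficient = (a . b) / (b . b)
a . b = (-4)*3 + 2*5 + (-1)*1
= -12 + 10 + (-1) = -3
b . b = 3^2 + 5^2 + 1^2
= 9 + 25 + 1 = 35
Coefficient = -3/35
In lowest terms: -3/35


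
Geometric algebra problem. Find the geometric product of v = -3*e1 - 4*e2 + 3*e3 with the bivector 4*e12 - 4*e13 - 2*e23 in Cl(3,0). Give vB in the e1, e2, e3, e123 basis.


vB has grade-1 (vector) and grade-3 (trivector) parts: vB = (v _| B) + (v ^ B).
Vector part <vB>_1:
  e1: -v2*b12 - v3*b13 = -(-4)*(4) - (3)*(-4) = 28
  e2: v1*b12 - v3*b23 = (-3)*(4) - (3)*(-2) = -6
  e3: v1*b13 + v2*b23 = (-3)*(-4) + (-4)*(-2) = 20
Trivector part <vB>_3:
  e123: v1*b23 - v2*b13 + v3*b12 = (-3)*(-2) - (-4)*(-4) + (3)*(4) = 2
vB = 28*e1 - 6*e2 + 20*e3 + 2*e123


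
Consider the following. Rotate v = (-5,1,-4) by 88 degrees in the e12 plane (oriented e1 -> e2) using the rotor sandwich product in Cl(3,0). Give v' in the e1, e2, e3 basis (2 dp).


Rotor R = cos(44deg) - sin(44deg)*e12
Rotation angle theta = 2 * 44 = 88 degrees in the e12 plane (e1 -> e2).
The component perpendicular to the plane (e3) is invariant: v'_3 = v3 = -4.00
cos(88deg) = 0.0349, sin(88deg) = 0.9994
v'_1 = v1*cos(theta) - v2*sin(theta) = -5*0.0349 - 1*0.9994 = -1.17
v'_2 = v1*sin(theta) + v2*cos(theta) = -5*0.9994 + 1*0.0349 = -4.96
v' = -1.17*e1 - 4.96*e2 - 4.00*e3


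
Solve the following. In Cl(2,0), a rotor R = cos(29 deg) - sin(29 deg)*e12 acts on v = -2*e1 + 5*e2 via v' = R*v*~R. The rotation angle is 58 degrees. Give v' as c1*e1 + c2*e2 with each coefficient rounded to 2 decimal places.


Rotor R = cos(29deg) - sin(29deg)*e12
Rotation angle theta = 2 * 29 = 58 degrees
v' = R*v*~R rotates v by theta.
cos(58deg) = 0.5299, sin(58deg) = 0.8480
v'_1 = -2*cos(58deg) - 5*sin(58deg)
= -2*0.5299 - 5*0.8480
= -5.30
v'_2 = -2*sin(58deg) + 5*cos(58deg)
= -2*0.8480 + 5*0.5299
= 0.95
v' = -5.30*e1 + 0.95*e2


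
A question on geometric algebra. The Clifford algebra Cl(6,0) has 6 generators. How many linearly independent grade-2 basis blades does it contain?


Number of grade-k basis blades in Cl(p,q) with n = p + q is C(n, k).
n = 6 + 0 = 6
C(6, 2) = 6! / (2! * 4!)
= 720 / (2 * 24)
= 15


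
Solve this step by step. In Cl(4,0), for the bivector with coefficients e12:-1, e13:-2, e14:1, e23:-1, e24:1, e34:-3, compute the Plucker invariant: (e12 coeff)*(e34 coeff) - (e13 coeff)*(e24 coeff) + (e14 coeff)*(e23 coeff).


Plucker relation: af - be + cd
a*f = (-1)*(-3) = 3
b*e = (-2)*1 = -2
c*d = 1*(-1) = -1
af - be + cd = 3 - (-2) + (-1)
= 4


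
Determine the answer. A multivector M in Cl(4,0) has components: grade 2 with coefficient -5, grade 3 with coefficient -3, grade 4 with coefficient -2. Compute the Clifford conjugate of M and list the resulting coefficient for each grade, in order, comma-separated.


Clifford conjugate sign for grade k: (-1)^(k(k+1)/2)
Grade 2: (-1)^(2*3/2) = (-1)^3 = -1, coeff -5 -> 5
Grade 3: (-1)^(3*4/2) = (-1)^6 = 1, coeff -3 -> -3
Grade 4: (-1)^(4*5/2) = (-1)^10 = 1, coeff -2 -> -2
Conjugated coefficients: 5, -3, -2


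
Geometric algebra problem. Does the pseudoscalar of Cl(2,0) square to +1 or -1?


The pseudoscalar I = e1...e_n (product of all n generators) of Cl(p,q) satisfies I^2 = (-1)^(q + n(n-1)/2).
p = 2, q = 0, n = p + q = 2
n(n-1)/2 = 2 * 1 / 2 = 1
Exponent = q + n(n-1)/2 = 0 + 1 = 1
I^2 = (-1)^1 = -1


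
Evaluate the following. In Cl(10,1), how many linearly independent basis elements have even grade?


Even subalgebra dimension = 2^(n-1)
n = 10 + 1 = 11
2^(11 - 1) = 2^10 = 1024
Verification: sum of C(11,k) for even k = 1 + 55 + 330 + 462 + 165 + 11 = 1024
Result = 1024


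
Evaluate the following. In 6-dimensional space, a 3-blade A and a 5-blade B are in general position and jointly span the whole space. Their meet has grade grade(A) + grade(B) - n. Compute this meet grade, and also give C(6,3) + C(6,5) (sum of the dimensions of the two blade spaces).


Meet grade = grade(A) + grade(B) - n
= 3 + 5 - 6 = 2
C(6,3) = 20
C(6,5) = 6
dim_A + dim_B = 20 + 6 = 26


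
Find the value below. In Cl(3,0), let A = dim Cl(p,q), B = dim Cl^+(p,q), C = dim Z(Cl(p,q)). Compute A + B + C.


n = 3 + 0 = 3
Total dim = 2^3 = 8
Even subalgebra dim = 2^2 = 4
n is odd, so center dim = 2
Sum = 8 + 4 + 2 = 14


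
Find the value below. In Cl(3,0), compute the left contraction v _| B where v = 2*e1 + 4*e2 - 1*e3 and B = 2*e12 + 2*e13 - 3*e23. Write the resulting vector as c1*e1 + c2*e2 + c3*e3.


Left contraction v _| B = <vB>_1 (grade-1 part of the geometric product vB).
Using e1_|e12 = e2, e2_|e12 = -e1, e1_|e13 = e3, e3_|e13 = -e1, e2_|e23 = e3, e3_|e23 = -e2:
e1 coeff: -v2*b12 - v3*b13 = -(4)*(2) - (-1)*(2) = -6
e2 coeff: v1*b12 - v3*b23 = (2)*(2) - (-1)*(-3) = 1
e3 coeff: v1*b13 + v2*b23 = (2)*(2) + (4)*(-3) = -8
v _| B = -6*e1 + 1*e2 - 8*e3


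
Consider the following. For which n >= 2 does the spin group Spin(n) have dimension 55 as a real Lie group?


dim Spin(n) = dim so(n) = n(n-1)/2.
Solve n(n-1)/2 = 55, i.e. n^2 - n - 110 = 0.
Discriminant = 1 + 8*55 = 441
n = (1 + sqrt(441))/2 = (1 + 21)/2 = 11


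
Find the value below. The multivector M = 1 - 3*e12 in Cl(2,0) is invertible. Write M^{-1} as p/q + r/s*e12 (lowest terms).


M = 1 - 3*e12, where e12^2 = -1.
Since M commutes with its reverse ~M = a - b*e12, M * ~M = a^2 - b^2*e12^2 = a^2 + b^2.
So M^{-1} = ~M / (a^2 + b^2) = (a - b*e12)/(a^2 + b^2).
a^2 + b^2 = 1 + 9 = 10
Scalar part = 1/10 = 1/10
Bivector coeff = 3/10 = 3/10
M^{-1} = 1/10 + 3/10*e12


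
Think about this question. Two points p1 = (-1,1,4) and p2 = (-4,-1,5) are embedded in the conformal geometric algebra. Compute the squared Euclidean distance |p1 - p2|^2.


p1 - p2 = (3, 2, -1)
|p1 - p2|^2 = 3^2 + 2^2 + (-1)^2
= 9 + 4 + 1
= 14


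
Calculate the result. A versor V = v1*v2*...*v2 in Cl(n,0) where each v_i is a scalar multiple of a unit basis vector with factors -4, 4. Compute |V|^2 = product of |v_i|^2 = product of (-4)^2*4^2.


Each vector v_i has |v_i|^2 = s_i^2
Squared scales: (-4)^2 = 16, 4^2 = 16
|V|^2 = 16 * 16
= 256


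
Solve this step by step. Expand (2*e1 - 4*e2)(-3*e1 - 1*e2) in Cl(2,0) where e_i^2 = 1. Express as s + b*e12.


Expand: (2*e1 - 4*e2)(-3*e1 - 1*e2)
= 2*(-3)*e1e1 + 2*(-1)*e1e2 + (-4)*(-3)*e2e1 + (-4)*(-1)*e2e2
Using e1^2 = e2^2 = 1, e2e1 = -e1e2:
Scalar part s = 2*(-3) + (-4)*(-1) = -6 + 4 = -2
Bivector part b = 2*(-1) - (-4)*(-3) = -2 - 12 = -14
uv = -2 - 14*e12


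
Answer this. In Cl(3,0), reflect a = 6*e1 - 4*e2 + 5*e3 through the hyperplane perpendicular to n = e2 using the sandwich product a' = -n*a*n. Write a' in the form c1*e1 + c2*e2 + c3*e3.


Reflection formula: a' = -n*a*n, with n = e2 (unit vector, n^2 = 1).
For reflection through hyperplane perp to e2:
The component along e2 flips sign, others stay.
a = (6, -4, 5)
a' = (6, 4, 5)
a' = 6*e1 + 4*e2 + 5*e3


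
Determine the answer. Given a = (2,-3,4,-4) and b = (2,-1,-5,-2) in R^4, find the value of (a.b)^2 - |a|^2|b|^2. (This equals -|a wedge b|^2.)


a . b = 2*2 + (-3)*(-1) + 4*(-5) + (-4)*(-2)
= 4 + 3 + (-20) + 8 = -5
|a|^2 = 2^2 + (-3)^2 + 4^2 + (-4)^2 = 45
|b|^2 = 2^2 + (-1)^2 + (-5)^2 + (-2)^2 = 34
(a.b)^2 = (-5)^2 = 25
|a|^2 * |b|^2 = 45 * 34 = 1530
Result = 25 - 1530 = -1505


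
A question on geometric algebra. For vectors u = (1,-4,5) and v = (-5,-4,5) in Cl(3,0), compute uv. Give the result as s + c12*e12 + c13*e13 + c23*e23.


In Cl(3,0): e_i^2 = 1, e_ie_j = -e_je_i for i != j.
Scalar part = u . v = 1*(-5) + (-4)*(-4) + 5*5
= -5 + 16 + 25 = 36
e12 coeff = 1*(-4) - (-4)*(-5) = -4 - 20 = -24
e13 coeff = 1*5 - 5*(-5) = 5 - (-25) = 30
e23 coeff = (-4)*5 - 5*(-4) = -20 - (-20) = 0
uv = 36 - 24*e12 + 30*e13 + 0*e23


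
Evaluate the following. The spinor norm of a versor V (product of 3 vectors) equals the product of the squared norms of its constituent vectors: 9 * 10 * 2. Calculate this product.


Spinor norm N(V) = |v1|^2 * |v2|^2 * ... * |v3|^2
= 9 * 10 * 2
Running product: 9, 90, 180
N(V) = 180


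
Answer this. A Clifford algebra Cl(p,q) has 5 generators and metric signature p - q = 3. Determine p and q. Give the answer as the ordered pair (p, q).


We need p + q = 5 and p - q = 3.
Adding: 2p = 5 + 3 = 8, so p = 4.
Then q = 5 - 4 = 1.
(p, q) = (4, 1)


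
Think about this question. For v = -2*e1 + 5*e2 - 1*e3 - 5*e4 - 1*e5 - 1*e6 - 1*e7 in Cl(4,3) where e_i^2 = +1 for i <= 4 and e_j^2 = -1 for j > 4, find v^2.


v^2 = sum of c_i^2 * e_i^2
Positive signature terms (e_i^2 = +1): (-2)^2 + 5^2 + (-1)^2 + (-5)^2 = 55
Negative signature terms (e_j^2 = -1): (-1)^2 + (-1)^2 + (-1)^2 = 3
v^2 = 55 - 3 = 52


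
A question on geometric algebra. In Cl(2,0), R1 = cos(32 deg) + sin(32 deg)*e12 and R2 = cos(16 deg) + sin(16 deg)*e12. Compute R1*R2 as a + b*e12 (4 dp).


Same-plane rotors commute and their half-angles add:
R1*R2 = cos(a1 + a2) + sin(a1 + a2)*e12.
a1 + a2 = 32 + 16 = 48 deg
cos(48 deg) = 0.6691
sin(48 deg) = 0.7431
R1*R2 = 0.6691 + 0.7431*e12


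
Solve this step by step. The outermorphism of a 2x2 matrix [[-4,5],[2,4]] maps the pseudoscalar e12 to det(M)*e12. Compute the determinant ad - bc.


The outermorphism of a linear map f sends e1^e2 to f(e1)^f(e2).
f(e1) = -4*e1 + 2*e2
f(e2) = 5*e1 + 4*e2
f(e1) ^ f(e2) = (-4*e1 + 2*e2) ^ (5*e1 + 4*e2)
= (-4)*4*e12 + 2*5*e21
= (-16 - 10)*e12
= -26*e12
Coefficient = -26


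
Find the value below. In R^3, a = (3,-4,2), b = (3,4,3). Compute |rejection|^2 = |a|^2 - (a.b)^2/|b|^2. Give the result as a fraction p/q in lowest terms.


|a|^2 = 3^2 + (-4)^2 + 2^2 = 29
|b|^2 = 3^2 + 4^2 + 3^2 = 34
a . b = 3*3 + (-4)*4 + 2*3 = -1
(a.b)^2 = (-1)^2 = 1
|rej|^2 = 29 - 1/34
= (986 - 1)/34
= 985/34
In lowest terms: 985/34


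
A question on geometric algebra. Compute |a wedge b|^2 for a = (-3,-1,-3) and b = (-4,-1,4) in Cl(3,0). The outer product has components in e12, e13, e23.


a wedge b = (a1*b2 - a2*b1)*e12 + (a1*b3 - a3*b1)*e13 + (a2*b3 - a3*b2)*e23
e12 coeff: (-3)*(-1) - (-1)*(-4) = 3 - 4 = -1
e13 coeff: (-3)*4 - (-3)*(-4) = -12 - 12 = -24
e23 coeff: (-1)*4 - (-3)*(-1) = -4 - 3 = -7
|a wedge b|^2 = (-1)^2 + (-24)^2 + (-7)^2
= 1 + 576 + 49
= 626


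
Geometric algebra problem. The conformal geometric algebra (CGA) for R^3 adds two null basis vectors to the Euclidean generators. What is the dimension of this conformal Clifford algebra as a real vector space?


The conformal model of R^3 uses Cl(4,1): the 3 Euclidean generators plus two extra orthogonal generators e+ (e+^2 = +1) and e- (e-^2 = -1), from which the null vectors e0, einf are built.
Number of generators m = 3 + 2 = 5.
dim Cl(p,q) = 2^m = 2^5 = 32


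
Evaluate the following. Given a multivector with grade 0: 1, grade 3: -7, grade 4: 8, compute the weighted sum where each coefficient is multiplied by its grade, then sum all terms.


Grade-weighted sum = sum of grade_k * coefficient_k
0*1 = 0
3*(-7) = -21
4*8 = 32
Total = 0 + (-21) + 32 = 11


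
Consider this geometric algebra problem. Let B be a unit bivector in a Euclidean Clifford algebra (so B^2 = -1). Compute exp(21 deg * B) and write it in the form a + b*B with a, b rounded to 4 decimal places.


For a unit bivector B with B^2 = -1, the exponential series gives
e^(theta*B) = cos(theta) + sin(theta)*B (the GA analogue of Euler's formula).
theta = 21 degrees = 0.366519 rad
cos(21 deg) = 0.9336
sin(21 deg) = 0.3584
exp(theta*B) = 0.9336 + 0.3584*B


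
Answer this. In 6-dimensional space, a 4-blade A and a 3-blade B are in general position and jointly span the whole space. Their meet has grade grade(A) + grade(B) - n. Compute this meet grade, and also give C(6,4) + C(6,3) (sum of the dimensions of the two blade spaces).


Meet grade = grade(A) + grade(B) - n
= 4 + 3 - 6 = 1
C(6,4) = 15
C(6,3) = 20
dim_A + dim_B = 15 + 20 = 35


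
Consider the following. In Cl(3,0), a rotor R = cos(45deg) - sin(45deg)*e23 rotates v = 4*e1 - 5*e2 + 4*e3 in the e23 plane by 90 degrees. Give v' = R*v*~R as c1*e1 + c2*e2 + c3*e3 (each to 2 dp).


Rotor R = cos(45deg) - sin(45deg)*e23
Rotation angle theta = 2 * 45 = 90 degrees in the e23 plane (e2 -> e3).
The component perpendicular to the plane (e1) is invariant: v'_1 = v1 = 4.00
cos(90deg) = 0.0000, sin(90deg) = 1.0000
v'_2 = v2*cos(theta) - v3*sin(theta) = -5*0.0000 - 4*1.0000 = -4.00
v'_3 = v2*sin(theta) + v3*cos(theta) = -5*1.0000 + 4*0.0000 = -5.00
v' = 4.00*e1 - 4.00*e2 - 5.00*e3


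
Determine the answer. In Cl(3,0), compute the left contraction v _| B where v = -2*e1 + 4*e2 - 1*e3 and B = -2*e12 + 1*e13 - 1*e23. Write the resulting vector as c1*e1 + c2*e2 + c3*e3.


Left contraction v _| B = <vB>_1 (grade-1 part of the geometric product vB).
Using e1_|e12 = e2, e2_|e12 = -e1, e1_|e13 = e3, e3_|e13 = -e1, e2_|e23 = e3, e3_|e23 = -e2:
e1 coeff: -v2*b12 - v3*b13 = -(4)*(-2) - (-1)*(1) = 9
e2 coeff: v1*b12 - v3*b23 = (-2)*(-2) - (-1)*(-1) = 3
e3 coeff: v1*b13 + v2*b23 = (-2)*(1) + (4)*(-1) = -6
v _| B = 9*e1 + 3*e2 - 6*e3


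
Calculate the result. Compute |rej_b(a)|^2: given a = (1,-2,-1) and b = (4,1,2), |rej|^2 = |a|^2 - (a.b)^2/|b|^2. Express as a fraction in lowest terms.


|a|^2 = 1^2 + (-2)^2 + (-1)^2 = 6
|b|^2 = 4^2 + 1^2 + 2^2 = 21
a . b = 1*4 + (-2)*1 + (-1)*2 = 0
(a.b)^2 = 0^2 = 0
|rej|^2 = 6 - 0/21
= (126 - 0)/21
= 126/21
In lowest terms: 6/1


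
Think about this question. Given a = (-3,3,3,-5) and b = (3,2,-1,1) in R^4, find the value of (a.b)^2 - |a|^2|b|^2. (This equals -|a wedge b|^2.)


a . b = (-3)*3 + 3*2 + 3*(-1) + (-5)*1
= -9 + 6 + (-3) + (-5) = -11
|a|^2 = (-3)^2 + 3^2 + 3^2 + (-5)^2 = 52
|b|^2 = 3^2 + 2^2 + (-1)^2 + 1^2 = 15
(a.b)^2 = (-11)^2 = 121
|a|^2 * |b|^2 = 52 * 15 = 780
Result = 121 - 780 = -659


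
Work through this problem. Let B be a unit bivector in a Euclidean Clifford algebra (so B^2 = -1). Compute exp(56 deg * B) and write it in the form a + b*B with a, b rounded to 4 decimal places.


For a unit bivector B with B^2 = -1, the exponential series gives
e^(theta*B) = cos(theta) + sin(theta)*B (the GA analogue of Euler's formula).
theta = 56 degrees = 0.977384 rad
cos(56 deg) = 0.5592
sin(56 deg) = 0.8290
exp(theta*B) = 0.5592 + 0.8290*B


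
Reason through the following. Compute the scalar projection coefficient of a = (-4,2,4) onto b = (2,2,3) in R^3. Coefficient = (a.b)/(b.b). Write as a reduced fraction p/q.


Projection coefficient = (a . b) / (b . b)
a . b = (-4)*2 + 2*2 + 4*3
= -8 + 4 + 12 = 8
b . b = 2^2 + 2^2 + 3^2
= 4 + 4 + 9 = 17
Coefficient = 8/17
In lowest terms: 8/17


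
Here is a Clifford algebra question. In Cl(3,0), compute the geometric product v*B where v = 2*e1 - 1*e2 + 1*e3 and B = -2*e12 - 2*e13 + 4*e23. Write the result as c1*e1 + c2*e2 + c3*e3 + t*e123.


vB has grade-1 (vector) and grade-3 (trivector) parts: vB = (v _| B) + (v ^ B).
Vector part <vB>_1:
  e1: -v2*b12 - v3*b13 = -(-1)*(-2) - (1)*(-2) = 0
  e2: v1*b12 - v3*b23 = (2)*(-2) - (1)*(4) = -8
  e3: v1*b13 + v2*b23 = (2)*(-2) + (-1)*(4) = -8
Trivector part <vB>_3:
  e123: v1*b23 - v2*b13 + v3*b12 = (2)*(4) - (-1)*(-2) + (1)*(-2) = 4
vB = 0*e1 - 8*e2 - 8*e3 + 4*e123


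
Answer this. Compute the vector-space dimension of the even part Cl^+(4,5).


Even subalgebra dimension = 2^(n-1)
n = 4 + 5 = 9
2^(9 - 1) = 2^8 = 256
Verification: sum of C(9,k) for even k = 1 + 36 + 126 + 84 + 9 = 256
Result = 256


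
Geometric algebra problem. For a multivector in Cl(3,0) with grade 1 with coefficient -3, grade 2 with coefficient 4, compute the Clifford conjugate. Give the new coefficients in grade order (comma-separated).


Clifford conjugate sign for grade k: (-1)^(k(k+1)/2)
Grade 1: (-1)^(1*2/2) = (-1)^1 = -1, coeff -3 -> 3
Grade 2: (-1)^(2*3/2) = (-1)^3 = -1, coeff 4 -> -4
Conjugated coefficients: 3, -4


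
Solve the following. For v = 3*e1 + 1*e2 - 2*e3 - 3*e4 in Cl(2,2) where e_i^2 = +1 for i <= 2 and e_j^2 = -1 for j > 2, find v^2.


v^2 = sum of c_i^2 * e_i^2
Positive signature terms (e_i^2 = +1): 3^2 + 1^2 = 10
Negative signature terms (e_j^2 = -1): (-2)^2 + (-3)^2 = 13
v^2 = 10 - 13 = -3


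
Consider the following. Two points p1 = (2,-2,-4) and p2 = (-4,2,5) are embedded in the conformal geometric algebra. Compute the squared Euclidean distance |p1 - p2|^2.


p1 - p2 = (6, -4, -9)
|p1 - p2|^2 = 6^2 + (-4)^2 + (-9)^2
= 36 + 16 + 81
= 133


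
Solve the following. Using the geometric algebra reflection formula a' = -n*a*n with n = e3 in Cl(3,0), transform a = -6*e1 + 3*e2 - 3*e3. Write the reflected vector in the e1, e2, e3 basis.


Reflection formula: a' = -n*a*n, with n = e3 (unit vector, n^2 = 1).
For reflection through hyperplane perp to e3:
The component along e3 flips sign, others stay.
a = (-6, 3, -3)
a' = (-6, 3, 3)
a' = -6*e1 + 3*e2 + 3*e3


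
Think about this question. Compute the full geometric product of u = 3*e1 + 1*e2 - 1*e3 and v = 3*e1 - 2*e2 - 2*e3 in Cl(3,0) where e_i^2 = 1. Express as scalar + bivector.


In Cl(3,0): e_i^2 = 1, e_ie_j = -e_je_i for i != j.
Scalar part = u . v = 3*3 + 1*(-2) + (-1)*(-2)
= 9 + (-2) + 2 = 9
e12 coeff = 3*(-2) - 1*3 = -6 - 3 = -9
e13 coeff = 3*(-2) - (-1)*3 = -6 - (-3) = -3
e23 coeff = 1*(-2) - (-1)*(-2) = -2 - 2 = -4
uv = 9 - 9*e12 - 3*e13 - 4*e23


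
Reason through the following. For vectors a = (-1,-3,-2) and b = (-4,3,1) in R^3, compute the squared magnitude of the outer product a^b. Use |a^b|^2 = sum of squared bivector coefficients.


a wedge b = (a1*b2 - a2*b1)*e12 + (a1*b3 - a3*b1)*e13 + (a2*b3 - a3*b2)*e23
e12 coeff: (-1)*3 - (-3)*(-4) = -3 - 12 = -15
e13 coeff: (-1)*1 - (-2)*(-4) = -1 - 8 = -9
e23 coeff: (-3)*1 - (-2)*3 = -3 - (-6) = 3
|a wedge b|^2 = (-15)^2 + (-9)^2 + 3^2
= 225 + 81 + 9
= 315


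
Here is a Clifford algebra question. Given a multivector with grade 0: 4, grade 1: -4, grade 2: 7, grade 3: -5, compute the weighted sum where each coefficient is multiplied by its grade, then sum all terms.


Grade-weighted sum = sum of grade_k * coefficient_k
0*4 = 0
1*(-4) = -4
2*7 = 14
3*(-5) = -15
Total = 0 + (-4) + 14 + (-15) = -5


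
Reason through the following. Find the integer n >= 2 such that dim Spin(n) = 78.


dim Spin(n) = dim so(n) = n(n-1)/2.
Solve n(n-1)/2 = 78, i.e. n^2 - n - 156 = 0.
Discriminant = 1 + 8*78 = 625
n = (1 + sqrt(625))/2 = (1 + 25)/2 = 13


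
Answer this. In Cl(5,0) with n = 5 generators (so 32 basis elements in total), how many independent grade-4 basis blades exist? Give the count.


Number of grade-k basis blades in Cl(p,q) with n = p + q is C(n, k).
n = 5 + 0 = 5
C(5, 4) = 5! / (4! * 1!)
= 120 / (24 * 1)
= 5


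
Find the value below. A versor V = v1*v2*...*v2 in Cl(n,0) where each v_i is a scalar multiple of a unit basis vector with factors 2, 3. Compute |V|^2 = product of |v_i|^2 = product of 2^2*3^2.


Each vector v_i has |v_i|^2 = s_i^2
Squared scales: 2^2 = 4, 3^2 = 9
|V|^2 = 4 * 9
= 36


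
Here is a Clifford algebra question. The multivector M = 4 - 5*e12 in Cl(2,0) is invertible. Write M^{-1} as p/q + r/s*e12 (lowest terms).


M = 4 - 5*e12, where e12^2 = -1.
Since M commutes with its reverse ~M = a - b*e12, M * ~M = a^2 - b^2*e12^2 = a^2 + b^2.
So M^{-1} = ~M / (a^2 + b^2) = (a - b*e12)/(a^2 + b^2).
a^2 + b^2 = 16 + 25 = 41
Scalar part = 4/41 = 4/41
Bivector coeff = 5/41 = 5/41
M^{-1} = 4/41 + 5/41*e12


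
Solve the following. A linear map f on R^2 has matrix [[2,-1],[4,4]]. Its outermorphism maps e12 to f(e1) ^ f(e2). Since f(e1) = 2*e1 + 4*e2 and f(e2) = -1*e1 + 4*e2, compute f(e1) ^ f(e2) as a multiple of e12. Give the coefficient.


The outermorphism of a linear map f sends e1^e2 to f(e1)^f(e2).
f(e1) = 2*e1 + 4*e2
f(e2) = -1*e1 + 4*e2
f(e1) ^ f(e2) = (2*e1 + 4*e2) ^ (-1*e1 + 4*e2)
= 2*4*e12 + 4*(-1)*e21
= (8 - (-4))*e12
= 12*e12
Coefficient = 12


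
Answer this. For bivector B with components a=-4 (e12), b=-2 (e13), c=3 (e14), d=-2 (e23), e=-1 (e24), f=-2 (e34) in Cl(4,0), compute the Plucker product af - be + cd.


Plucker relation: af - be + cd
a*f = (-4)*(-2) = 8
b*e = (-2)*(-1) = 2
c*d = 3*(-2) = -6
af - be + cd = 8 - 2 + (-6)
= 0


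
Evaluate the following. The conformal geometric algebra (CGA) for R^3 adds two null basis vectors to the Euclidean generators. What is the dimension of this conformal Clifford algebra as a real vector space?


The conformal model of R^3 uses Cl(4,1): the 3 Euclidean generators plus two extra orthogonal generators e+ (e+^2 = +1) and e- (e-^2 = -1), from which the null vectors e0, einf are built.
Number of generators m = 3 + 2 = 5.
dim Cl(p,q) = 2^m = 2^5 = 32


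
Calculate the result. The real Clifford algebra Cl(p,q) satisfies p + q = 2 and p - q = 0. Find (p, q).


We need p + q = 2 and p - q = 0.
Adding: 2p = 2 + 0 = 2, so p = 1.
Then q = 2 - 1 = 1.
(p, q) = (1, 1)


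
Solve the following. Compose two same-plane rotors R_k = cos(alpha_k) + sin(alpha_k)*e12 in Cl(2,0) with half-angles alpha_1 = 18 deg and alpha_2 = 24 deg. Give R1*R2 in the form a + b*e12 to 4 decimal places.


Same-plane rotors commute and their half-angles add:
R1*R2 = cos(a1 + a2) + sin(a1 + a2)*e12.
a1 + a2 = 18 + 24 = 42 deg
cos(42 deg) = 0.7431
sin(42 deg) = 0.6691
R1*R2 = 0.7431 + 0.6691*e12


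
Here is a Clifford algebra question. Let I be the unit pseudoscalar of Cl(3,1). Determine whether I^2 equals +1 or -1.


The pseudoscalar I = e1...e_n (product of all n generators) of Cl(p,q) satisfies I^2 = (-1)^(q + n(n-1)/2).
p = 3, q = 1, n = p + q = 4
n(n-1)/2 = 4 * 3 / 2 = 6
Exponent = q + n(n-1)/2 = 1 + 6 = 7
I^2 = (-1)^7 = -1


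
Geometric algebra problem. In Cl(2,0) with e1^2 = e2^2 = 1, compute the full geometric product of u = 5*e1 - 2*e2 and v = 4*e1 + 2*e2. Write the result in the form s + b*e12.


Expand: (5*e1 - 2*e2)(4*e1 + 2*e2)
= 5*4*e1e1 + 5*2*e1e2 + (-2)*4*e2e1 + (-2)*2*e2e2
Using e1^2 = e2^2 = 1, e2e1 = -e1e2:
Scalar part s = 5*4 + (-2)*2 = 20 + (-4) = 16
Bivector part b = 5*2 - (-2)*4 = 10 - (-8) = 18
uv = 16 + 18*e12


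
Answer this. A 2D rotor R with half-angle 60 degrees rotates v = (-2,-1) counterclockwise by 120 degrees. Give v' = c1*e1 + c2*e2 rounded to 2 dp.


Rotor R = cos(60deg) - sin(60deg)*e12
Rotation angle theta = 2 * 60 = 120 degrees
v' = R*v*~R rotates v by theta.
cos(120deg) = -0.5000, sin(120deg) = 0.8660
v'_1 = -2*cos(120deg) - (-1)*sin(120deg)
= -2*(-0.5000) - (-1)*0.8660
= 1.87
v'_2 = -2*sin(120deg) + (-1)*cos(120deg)
= -2*0.8660 + (-1)*(-0.5000)
= -1.23
v' = 1.87*e1 - 1.23*e2


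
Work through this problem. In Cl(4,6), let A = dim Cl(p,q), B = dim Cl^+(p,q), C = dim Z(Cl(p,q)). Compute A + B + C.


n = 4 + 6 = 10
Total dim = 2^10 = 1024
Even subalgebra dim = 2^9 = 512
n is even, so center dim = 1
Sum = 1024 + 512 + 1 = 1537


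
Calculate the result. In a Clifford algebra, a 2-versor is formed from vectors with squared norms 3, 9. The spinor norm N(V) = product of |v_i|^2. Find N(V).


Spinor norm N(V) = |v1|^2 * |v2|^2 * ... * |v2|^2
= 3 * 9
Running product: 3, 27
N(V) = 27


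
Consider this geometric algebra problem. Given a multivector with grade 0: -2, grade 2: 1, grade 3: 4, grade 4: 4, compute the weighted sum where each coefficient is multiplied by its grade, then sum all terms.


Grade-weighted sum = sum of grade_k * coefficient_k
0*(-2) = 0
2*1 = 2
3*4 = 12
4*4 = 16
Total = 0 + 2 + 12 + 16 = 30


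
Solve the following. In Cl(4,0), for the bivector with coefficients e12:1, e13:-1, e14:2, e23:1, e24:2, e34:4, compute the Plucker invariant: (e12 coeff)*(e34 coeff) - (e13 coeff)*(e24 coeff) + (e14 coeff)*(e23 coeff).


Plucker relation: af - be + cd
a*f = 1*4 = 4
b*e = (-1)*2 = -2
c*d = 2*1 = 2
af - be + cd = 4 - (-2) + 2
= 8


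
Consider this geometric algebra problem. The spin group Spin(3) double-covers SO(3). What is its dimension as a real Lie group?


Spin(n) double-covers SO(n); both have Lie algebra so(n) of dimension n(n-1)/2.
n = 3
n(n-1) = 3 * 2 = 6
dim Spin(3) = 6/2 = 3


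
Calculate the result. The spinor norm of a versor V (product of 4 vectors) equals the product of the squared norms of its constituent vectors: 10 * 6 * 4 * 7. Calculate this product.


Spinor norm N(V) = |v1|^2 * |v2|^2 * ... * |v4|^2
= 10 * 6 * 4 * 7
Running product: 10, 60, 240, 1680
N(V) = 1680


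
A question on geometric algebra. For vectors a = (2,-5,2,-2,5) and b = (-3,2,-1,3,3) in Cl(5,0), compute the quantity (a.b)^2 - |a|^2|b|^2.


a . b = 2*(-3) + (-5)*2 + 2*(-1) + (-2)*3 + 5*3
= -6 + (-10) + (-2) + (-6) + 15 = -9
|a|^2 = 2^2 + (-5)^2 + 2^2 + (-2)^2 + 5^2 = 62
|b|^2 = (-3)^2 + 2^2 + (-1)^2 + 3^2 + 3^2 = 32
(a.b)^2 = (-9)^2 = 81
|a|^2 * |b|^2 = 62 * 32 = 1984
Result = 81 - 1984 = -1903


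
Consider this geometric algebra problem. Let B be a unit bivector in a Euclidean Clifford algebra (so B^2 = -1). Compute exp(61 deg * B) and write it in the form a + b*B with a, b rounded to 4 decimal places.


For a unit bivector B with B^2 = -1, the exponential series gives
e^(theta*B) = cos(theta) + sin(theta)*B (the GA analogue of Euler's formula).
theta = 61 degrees = 1.064651 rad
cos(61 deg) = 0.4848
sin(61 deg) = 0.8746
exp(theta*B) = 0.4848 + 0.8746*B


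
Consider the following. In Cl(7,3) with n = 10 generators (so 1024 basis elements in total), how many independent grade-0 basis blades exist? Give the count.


Number of grade-k basis blades in Cl(p,q) with n = p + q is C(n, k).
n = 7 + 3 = 10
C(10, 0) = 10! / (0! * 10!)
= 3628800 / (1 * 3628800)
= 1


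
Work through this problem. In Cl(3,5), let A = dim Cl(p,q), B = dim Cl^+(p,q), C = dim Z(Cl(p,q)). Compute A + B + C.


n = 3 + 5 = 8
Total dim = 2^8 = 256
Even subalgebra dim = 2^7 = 128
n is even, so center dim = 1
Sum = 256 + 128 + 1 = 385


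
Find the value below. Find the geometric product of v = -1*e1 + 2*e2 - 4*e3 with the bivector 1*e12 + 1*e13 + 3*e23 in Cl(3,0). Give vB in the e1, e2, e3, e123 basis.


vB has grade-1 (vector) and grade-3 (trivector) parts: vB = (v _| B) + (v ^ B).
Vector part <vB>_1:
  e1: -v2*b12 - v3*b13 = -(2)*(1) - (-4)*(1) = 2
  e2: v1*b12 - v3*b23 = (-1)*(1) - (-4)*(3) = 11
  e3: v1*b13 + v2*b23 = (-1)*(1) + (2)*(3) = 5
Trivector part <vB>_3:
  e123: v1*b23 - v2*b13 + v3*b12 = (-1)*(3) - (2)*(1) + (-4)*(1) = -9
vB = 2*e1 + 11*e2 + 5*e3 - 9*e123


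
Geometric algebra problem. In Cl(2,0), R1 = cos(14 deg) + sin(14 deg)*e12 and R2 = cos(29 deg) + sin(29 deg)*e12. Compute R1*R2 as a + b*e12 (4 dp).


Same-plane rotors commute and their half-angles add:
R1*R2 = cos(a1 + a2) + sin(a1 + a2)*e12.
a1 + a2 = 14 + 29 = 43 deg
cos(43 deg) = 0.7314
sin(43 deg) = 0.6820
R1*R2 = 0.7314 + 0.6820*e12


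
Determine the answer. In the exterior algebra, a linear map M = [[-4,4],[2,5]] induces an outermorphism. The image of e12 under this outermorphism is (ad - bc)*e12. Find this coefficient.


The outermorphism of a linear map f sends e1^e2 to f(e1)^f(e2).
f(e1) = -4*e1 + 2*e2
f(e2) = 4*e1 + 5*e2
f(e1) ^ f(e2) = (-4*e1 + 2*e2) ^ (4*e1 + 5*e2)
= (-4)*5*e12 + 2*4*e21
= (-20 - 8)*e12
= -28*e12
Coefficient = -28


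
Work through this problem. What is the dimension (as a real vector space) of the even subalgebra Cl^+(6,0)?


Even subalgebra dimension = 2^(n-1)
n = 6 + 0 = 6
2^(6 - 1) = 2^5 = 32
Verification: sum of C(6,k) for even k = 1 + 15 + 15 + 1 = 32
Result = 32


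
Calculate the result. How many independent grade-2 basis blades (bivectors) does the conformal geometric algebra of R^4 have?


The conformal model of R^4 uses Cl(5,1) with m = 4 + 2 = 6 generators.
Number of grade-2 blades = C(m, 2) = C(6, 2)
= 6*5/2 = 15


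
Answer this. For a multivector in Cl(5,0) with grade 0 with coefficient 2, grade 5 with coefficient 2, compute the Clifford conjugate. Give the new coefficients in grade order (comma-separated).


Clifford conjugate sign for grade k: (-1)^(k(k+1)/2)
Grade 0: (-1)^(0*1/2) = (-1)^0 = 1, coeff 2 -> 2
Grade 5: (-1)^(5*6/2) = (-1)^15 = -1, coeff 2 -> -2
Conjugated coefficients: 2, -2


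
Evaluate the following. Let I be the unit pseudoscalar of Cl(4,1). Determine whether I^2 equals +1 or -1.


The pseudoscalar I = e1...e_n (product of all n generators) of Cl(p,q) satisfies I^2 = (-1)^(q + n(n-1)/2).
p = 4, q = 1, n = p + q = 5
n(n-1)/2 = 5 * 4 / 2 = 10
Exponent = q + n(n-1)/2 = 1 + 10 = 11
I^2 = (-1)^11 = -1


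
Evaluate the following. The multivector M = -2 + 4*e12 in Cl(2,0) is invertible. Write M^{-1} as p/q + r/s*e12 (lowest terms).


M = -2 + 4*e12, where e12^2 = -1.
Since M commutes with its reverse ~M = a - b*e12, M * ~M = a^2 - b^2*e12^2 = a^2 + b^2.
So M^{-1} = ~M / (a^2 + b^2) = (a - b*e12)/(a^2 + b^2).
a^2 + b^2 = 4 + 16 = 20
Scalar part = -2/20 = -1/10
Bivector coeff = -4/20 = -1/5
M^{-1} = -1/10 - 1/5*e12


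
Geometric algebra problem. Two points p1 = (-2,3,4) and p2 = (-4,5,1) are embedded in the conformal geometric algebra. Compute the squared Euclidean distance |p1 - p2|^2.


p1 - p2 = (2, -2, 3)
|p1 - p2|^2 = 2^2 + (-2)^2 + 3^2
= 4 + 4 + 9
= 17


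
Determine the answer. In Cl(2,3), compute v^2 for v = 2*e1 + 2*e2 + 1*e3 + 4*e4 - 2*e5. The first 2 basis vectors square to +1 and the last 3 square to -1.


v^2 = sum of c_i^2 * e_i^2
Positive signature terms (e_i^2 = +1): 2^2 + 2^2 = 8
Negative signature terms (e_j^2 = -1): 1^2 + 4^2 + (-2)^2 = 21
v^2 = 8 - 21 = -13


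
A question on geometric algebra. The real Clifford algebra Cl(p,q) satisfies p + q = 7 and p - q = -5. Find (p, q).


We need p + q = 7 and p - q = -5.
Adding: 2p = 7 + (-5) = 2, so p = 1.
Then q = 7 - 1 = 6.
(p, q) = (1, 6)


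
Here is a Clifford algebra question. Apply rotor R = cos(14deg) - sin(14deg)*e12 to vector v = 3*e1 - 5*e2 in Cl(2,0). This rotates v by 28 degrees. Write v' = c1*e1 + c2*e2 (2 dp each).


Rotor R = cos(14deg) - sin(14deg)*e12
Rotation angle theta = 2 * 14 = 28 degrees
v' = R*v*~R rotates v by theta.
cos(28deg) = 0.8829, sin(28deg) = 0.4695
v'_1 = 3*cos(28deg) - (-5)*sin(28deg)
= 3*0.8829 - (-5)*0.4695
= 5.00
v'_2 = 3*sin(28deg) + (-5)*cos(28deg)
= 3*0.4695 + (-5)*0.8829
= -3.01
v' = 5.00*e1 - 3.01*e2


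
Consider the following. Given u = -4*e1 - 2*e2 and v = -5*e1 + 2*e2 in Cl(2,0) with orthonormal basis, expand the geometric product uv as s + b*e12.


Expand: (-4*e1 - 2*e2)(-5*e1 + 2*e2)
= (-4)*(-5)*e1e1 + (-4)*2*e1e2 + (-2)*(-5)*e2e1 + (-2)*2*e2e2
Using e1^2 = e2^2 = 1, e2e1 = -e1e2:
Scalar part s = (-4)*(-5) + (-2)*2 = 20 + (-4) = 16
Bivector part b = (-4)*2 - (-2)*(-5) = -8 - 10 = -18
uv = 16 - 18*e12


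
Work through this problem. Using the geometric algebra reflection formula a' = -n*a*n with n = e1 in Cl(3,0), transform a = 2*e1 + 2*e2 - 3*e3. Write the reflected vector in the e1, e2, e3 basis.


Reflection formula: a' = -n*a*n, with n = e1 (unit vector, n^2 = 1).
For reflection through hyperplane perp to e1:
The component along e1 flips sign, others stay.
a = (2, 2, -3)
a' = (-2, 2, -3)
a' = -2*e1 + 2*e2 - 3*e3


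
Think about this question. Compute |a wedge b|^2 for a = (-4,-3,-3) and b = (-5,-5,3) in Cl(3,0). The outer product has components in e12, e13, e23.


a wedge b = (a1*b2 - a2*b1)*e12 + (a1*b3 - a3*b1)*e13 + (a2*b3 - a3*b2)*e23
e12 coeff: (-4)*(-5) - (-3)*(-5) = 20 - 15 = 5
e13 coeff: (-4)*3 - (-3)*(-5) = -12 - 15 = -27
e23 coeff: (-3)*3 - (-3)*(-5) = -9 - 15 = -24
|a wedge b|^2 = 5^2 + (-27)^2 + (-24)^2
= 25 + 729 + 576
= 1330


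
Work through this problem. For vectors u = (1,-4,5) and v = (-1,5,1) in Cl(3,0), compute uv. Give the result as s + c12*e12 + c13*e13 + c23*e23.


In Cl(3,0): e_i^2 = 1, e_ie_j = -e_je_i for i != j.
Scalar part = u . v = 1*(-1) + (-4)*5 + 5*1
= -1 + (-20) + 5 = -16
e12 coeff = 1*5 - (-4)*(-1) = 5 - 4 = 1
e13 coeff = 1*1 - 5*(-1) = 1 - (-5) = 6
e23 coeff = (-4)*1 - 5*5 = -4 - 25 = -29
uv = -16 + 1*e12 + 6*e13 - 29*e23


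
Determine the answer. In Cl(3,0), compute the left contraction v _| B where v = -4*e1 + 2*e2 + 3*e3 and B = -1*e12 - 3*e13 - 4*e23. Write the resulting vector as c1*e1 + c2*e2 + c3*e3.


Left contraction v _| B = <vB>_1 (grade-1 part of the geometric product vB).
Using e1_|e12 = e2, e2_|e12 = -e1, e1_|e13 = e3, e3_|e13 = -e1, e2_|e23 = e3, e3_|e23 = -e2:
e1 coeff: -v2*b12 - v3*b13 = -(2)*(-1) - (3)*(-3) = 11
e2 coeff: v1*b12 - v3*b23 = (-4)*(-1) - (3)*(-4) = 16
e3 coeff: v1*b13 + v2*b23 = (-4)*(-3) + (2)*(-4) = 4
v _| B = 11*e1 + 16*e2 + 4*e3


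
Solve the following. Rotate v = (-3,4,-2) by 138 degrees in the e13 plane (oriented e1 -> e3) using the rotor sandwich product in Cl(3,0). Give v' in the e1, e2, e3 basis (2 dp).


Rotor R = cos(69deg) - sin(69deg)*e13
Rotation angle theta = 2 * 69 = 138 degrees in the e13 plane (e1 -> e3).
The component perpendicular to the plane (e2) is invariant: v'_2 = v2 = 4.00
cos(138deg) = -0.7431, sin(138deg) = 0.6691
v'_1 = v1*cos(theta) - v3*sin(theta) = -3*(-0.7431) - (-2)*0.6691 = 3.57
v'_3 = v1*sin(theta) + v3*cos(theta) = -3*0.6691 + (-2)*(-0.7431) = -0.52
v' = 3.57*e1 + 4.00*e2 - 0.52*e3
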